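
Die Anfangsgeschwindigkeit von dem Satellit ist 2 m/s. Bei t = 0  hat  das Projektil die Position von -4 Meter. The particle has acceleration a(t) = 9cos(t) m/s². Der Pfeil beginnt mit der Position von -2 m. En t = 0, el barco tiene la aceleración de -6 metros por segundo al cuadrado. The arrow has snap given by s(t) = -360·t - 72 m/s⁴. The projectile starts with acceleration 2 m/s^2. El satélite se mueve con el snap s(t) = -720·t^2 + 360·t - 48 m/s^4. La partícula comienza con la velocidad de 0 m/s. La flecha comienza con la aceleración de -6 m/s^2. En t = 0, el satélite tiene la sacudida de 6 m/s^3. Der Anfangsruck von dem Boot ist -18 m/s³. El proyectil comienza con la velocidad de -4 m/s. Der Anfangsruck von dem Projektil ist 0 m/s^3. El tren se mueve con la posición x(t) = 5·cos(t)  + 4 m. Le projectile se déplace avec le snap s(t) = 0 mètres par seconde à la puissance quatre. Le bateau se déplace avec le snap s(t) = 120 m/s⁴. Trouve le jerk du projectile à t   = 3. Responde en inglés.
To find the answer, we compute 1 antiderivative of s(t) = 0. Integrating snap and using the initial condition j(0) = 0, we get j(t) = 0. We have jerk j(t) = 0. Substituting t = 3: j(3) = 0.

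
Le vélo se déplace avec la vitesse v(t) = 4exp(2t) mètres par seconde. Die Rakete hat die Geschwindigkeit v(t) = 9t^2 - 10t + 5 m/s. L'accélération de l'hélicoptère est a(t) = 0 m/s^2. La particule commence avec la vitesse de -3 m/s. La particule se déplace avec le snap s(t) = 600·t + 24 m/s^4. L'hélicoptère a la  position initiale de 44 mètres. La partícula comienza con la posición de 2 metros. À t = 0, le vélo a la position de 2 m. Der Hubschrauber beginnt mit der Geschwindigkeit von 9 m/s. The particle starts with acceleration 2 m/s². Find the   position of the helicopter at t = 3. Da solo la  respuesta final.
At t = 3, x = 71.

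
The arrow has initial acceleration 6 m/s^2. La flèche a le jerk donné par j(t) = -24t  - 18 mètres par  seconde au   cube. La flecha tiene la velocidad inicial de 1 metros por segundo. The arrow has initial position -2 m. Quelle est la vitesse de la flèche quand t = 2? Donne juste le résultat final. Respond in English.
At t = 2, v = -55.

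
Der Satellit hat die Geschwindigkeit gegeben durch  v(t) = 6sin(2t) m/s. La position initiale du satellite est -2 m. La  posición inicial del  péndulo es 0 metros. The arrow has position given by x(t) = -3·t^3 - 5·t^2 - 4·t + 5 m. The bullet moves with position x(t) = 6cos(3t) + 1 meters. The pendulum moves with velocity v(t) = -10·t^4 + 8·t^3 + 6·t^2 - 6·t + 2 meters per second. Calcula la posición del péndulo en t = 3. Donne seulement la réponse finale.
La respuesta es -291.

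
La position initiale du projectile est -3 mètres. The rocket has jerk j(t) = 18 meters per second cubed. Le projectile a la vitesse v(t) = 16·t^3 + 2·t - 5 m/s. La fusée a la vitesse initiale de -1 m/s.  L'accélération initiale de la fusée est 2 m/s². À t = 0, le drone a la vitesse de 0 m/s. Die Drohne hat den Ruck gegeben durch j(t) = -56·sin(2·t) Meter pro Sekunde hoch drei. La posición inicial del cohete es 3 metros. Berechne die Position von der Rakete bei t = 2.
Wir müssen das Integral unserer Gleichung für den Ruck j(t) = 18 3-mal finden. Die Stammfunktion von dem Ruck ist die Beschleunigung. Mit a(0) = 2 erhalten wir a(t) = 18·t + 2. Mit ∫a(t)dt und Anwendung von v(0) = -1, finden wir v(t) = 9·t^2 + 2·t - 1. Das Integral von der Geschwindigkeit ist die Position. Mit x(0) = 3 erhalten wir x(t) = 3·t^3 + t^2 - t + 3. Aus der Gleichung für die Position x(t) = 3·t^3 + t^2 - t + 3, setzen wir t = 2 ein und erhalten x = 29.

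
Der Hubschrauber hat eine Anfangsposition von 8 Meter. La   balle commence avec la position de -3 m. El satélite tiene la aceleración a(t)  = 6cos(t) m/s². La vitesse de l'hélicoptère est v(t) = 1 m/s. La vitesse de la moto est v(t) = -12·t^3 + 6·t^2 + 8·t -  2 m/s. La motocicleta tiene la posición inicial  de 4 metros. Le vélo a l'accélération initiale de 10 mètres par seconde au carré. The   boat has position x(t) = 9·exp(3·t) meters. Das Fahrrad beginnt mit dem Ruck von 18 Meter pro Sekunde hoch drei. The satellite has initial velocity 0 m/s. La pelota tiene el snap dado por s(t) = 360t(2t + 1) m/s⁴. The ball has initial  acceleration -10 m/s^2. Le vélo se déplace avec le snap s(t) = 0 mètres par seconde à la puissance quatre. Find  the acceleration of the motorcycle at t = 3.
To solve this, we need to take 1 derivative of our velocity equation v(t) = -12·t^3 + 6·t^2 + 8·t - 2. Differentiating velocity, we get acceleration: a(t) = -36·t^2 + 12·t + 8. From the given acceleration equation a(t) = -36·t^2 + 12·t + 8, we substitute t = 3 to get a = -280.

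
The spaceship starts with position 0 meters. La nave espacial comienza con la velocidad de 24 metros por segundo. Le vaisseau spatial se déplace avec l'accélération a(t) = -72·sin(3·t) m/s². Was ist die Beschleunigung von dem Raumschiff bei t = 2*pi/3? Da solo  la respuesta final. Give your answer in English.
The acceleration at t = 2*pi/3 is a = 0.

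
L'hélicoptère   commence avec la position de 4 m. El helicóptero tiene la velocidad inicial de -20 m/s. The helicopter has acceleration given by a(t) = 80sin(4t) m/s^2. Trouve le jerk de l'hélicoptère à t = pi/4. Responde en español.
Partiendo de la aceleración a(t) = 80·sin(4·t), tomamos 1 derivada. La derivada de la aceleración da la sacudida: j(t) = 320·cos(4·t). De la ecuación de la sacudida j(t) = 320·cos(4·t), sustituimos t = pi/4 para obtener j = -320.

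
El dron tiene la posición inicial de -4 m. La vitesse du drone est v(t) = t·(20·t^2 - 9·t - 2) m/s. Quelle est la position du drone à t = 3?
Nous devons trouver l'intégrale de notre équation de la vitesse v(t) = t·(20·t^2 - 9·t - 2) 1 fois. La primitive de la vitesse est la position. En utilisant x(0) = -4, nous obtenons x(t) = 5·t^4 - 3·t^3 - t^2 - 4. En utilisant x(t) = 5·t^4 - 3·t^3 - t^2 - 4 et en substituant t = 3, nous trouvons x = 311.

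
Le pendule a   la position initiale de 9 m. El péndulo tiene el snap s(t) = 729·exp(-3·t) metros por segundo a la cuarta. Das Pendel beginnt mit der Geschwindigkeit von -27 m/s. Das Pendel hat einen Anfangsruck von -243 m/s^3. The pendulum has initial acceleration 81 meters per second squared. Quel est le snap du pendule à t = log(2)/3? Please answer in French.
Nous avons le snap s(t) = 729·exp(-3·t). En substituant t = log(2)/3: s(log(2)/3) = 729/2.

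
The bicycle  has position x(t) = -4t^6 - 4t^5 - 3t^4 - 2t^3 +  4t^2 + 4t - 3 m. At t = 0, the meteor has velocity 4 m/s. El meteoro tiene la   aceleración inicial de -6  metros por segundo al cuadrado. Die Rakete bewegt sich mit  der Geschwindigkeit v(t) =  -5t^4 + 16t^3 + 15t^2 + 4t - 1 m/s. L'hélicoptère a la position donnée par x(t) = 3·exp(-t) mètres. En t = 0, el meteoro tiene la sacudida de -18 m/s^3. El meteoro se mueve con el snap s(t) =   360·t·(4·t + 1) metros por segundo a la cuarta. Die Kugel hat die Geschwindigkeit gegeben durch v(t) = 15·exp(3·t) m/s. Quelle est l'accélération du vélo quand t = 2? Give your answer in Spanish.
Debemos derivar nuestra ecuación de la posición x(t) = -4·t^6 - 4·t^5 - 3·t^4 - 2·t^3 + 4·t^2 + 4·t - 3 2 veces. Derivando la posición, obtenemos la velocidad: v(t) = -24·t^5 - 20·t^4 - 12·t^3 - 6·t^2 + 8·t + 4. Derivando la velocidad, obtenemos la aceleración: a(t) = -120·t^4 - 80·t^3 - 36·t^2 - 12·t + 8. Usando a(t) = -120·t^4 - 80·t^3 - 36·t^2 - 12·t + 8 y sustituyendo t = 2, encontramos a = -2720.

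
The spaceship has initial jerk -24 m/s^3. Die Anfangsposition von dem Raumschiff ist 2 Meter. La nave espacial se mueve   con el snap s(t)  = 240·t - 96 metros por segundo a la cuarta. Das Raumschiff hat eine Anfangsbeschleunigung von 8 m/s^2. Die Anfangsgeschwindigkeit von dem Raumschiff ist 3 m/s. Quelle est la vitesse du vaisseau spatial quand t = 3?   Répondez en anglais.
Starting from snap s(t) = 240·t - 96, we take 3 integrals. The integral of snap, with j(0) = -24, gives jerk: j(t) = 120·t^2 - 96·t - 24. The antiderivative of jerk, with a(0) = 8, gives acceleration: a(t) = 40·t^3 - 48·t^2 - 24·t + 8. Taking ∫a(t)dt and applying v(0) = 3, we find v(t) = 10·t^4 - 16·t^3 - 12·t^2 + 8·t + 3. From the given velocity equation v(t) = 10·t^4 - 16·t^3 - 12·t^2 + 8·t + 3, we substitute t = 3 to get v = 297.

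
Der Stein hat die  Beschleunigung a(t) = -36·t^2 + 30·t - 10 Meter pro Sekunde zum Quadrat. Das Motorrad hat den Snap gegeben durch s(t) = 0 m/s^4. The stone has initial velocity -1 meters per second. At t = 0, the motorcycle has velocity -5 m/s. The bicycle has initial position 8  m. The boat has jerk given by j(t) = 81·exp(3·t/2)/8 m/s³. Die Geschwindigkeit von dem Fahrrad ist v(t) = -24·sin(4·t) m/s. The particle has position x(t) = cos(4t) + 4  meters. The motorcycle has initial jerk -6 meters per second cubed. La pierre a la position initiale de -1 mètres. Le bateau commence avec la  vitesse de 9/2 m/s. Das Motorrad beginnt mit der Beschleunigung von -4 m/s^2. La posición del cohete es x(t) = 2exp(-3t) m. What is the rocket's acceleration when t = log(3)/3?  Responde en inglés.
To solve this, we need to take 2 derivatives of our position equation x(t) = 2·exp(-3·t). The derivative of position gives velocity: v(t) = -6·exp(-3·t). The derivative of velocity gives acceleration: a(t) = 18·exp(-3·t). Using a(t) = 18·exp(-3·t) and substituting t = log(3)/3, we find a = 6.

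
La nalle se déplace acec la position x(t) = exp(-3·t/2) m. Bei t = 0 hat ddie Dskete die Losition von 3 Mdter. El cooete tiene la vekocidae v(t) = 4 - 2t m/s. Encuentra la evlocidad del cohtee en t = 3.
Tenemos la velocidad v(t) = 4 - 2·t. Sustituyendo t = 3: v(3) = -2.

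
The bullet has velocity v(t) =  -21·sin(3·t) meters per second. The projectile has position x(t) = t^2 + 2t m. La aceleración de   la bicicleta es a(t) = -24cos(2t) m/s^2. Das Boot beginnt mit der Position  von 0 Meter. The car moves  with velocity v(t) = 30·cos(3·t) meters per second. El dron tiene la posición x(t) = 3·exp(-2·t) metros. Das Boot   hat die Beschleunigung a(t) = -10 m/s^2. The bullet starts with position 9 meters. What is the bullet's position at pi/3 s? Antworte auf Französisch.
Pour résoudre ceci, nous devons prendre 1 intégrale de notre équation de la vitesse v(t) = -21·sin(3·t). En intégrant la vitesse et en utilisant la condition initiale x(0) = 9, nous obtenons x(t) = 7·cos(3·t) + 2. De l'équation de la position x(t) = 7·cos(3·t) + 2, nous substituons t = pi/3 pour obtenir x = -5.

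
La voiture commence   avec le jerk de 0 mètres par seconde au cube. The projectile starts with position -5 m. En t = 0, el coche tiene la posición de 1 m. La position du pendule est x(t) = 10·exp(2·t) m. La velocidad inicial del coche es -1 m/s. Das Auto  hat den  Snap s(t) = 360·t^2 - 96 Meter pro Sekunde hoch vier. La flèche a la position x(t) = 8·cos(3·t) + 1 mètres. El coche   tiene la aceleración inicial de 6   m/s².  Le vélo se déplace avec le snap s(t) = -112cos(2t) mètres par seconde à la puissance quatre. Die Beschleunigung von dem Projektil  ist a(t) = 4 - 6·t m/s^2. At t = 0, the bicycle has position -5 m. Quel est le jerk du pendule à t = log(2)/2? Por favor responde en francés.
Nous devons dériver notre équation de la position x(t) = 10·exp(2·t) 3 fois. La dérivée de la position donne la vitesse: v(t) = 20·exp(2·t). En dérivant la vitesse, nous obtenons l'accélération: a(t) = 40·exp(2·t). La dérivée de l'accélération donne le jerk: j(t) = 80·exp(2·t). En utilisant j(t) = 80·exp(2·t) et en substituant t = log(2)/2, nous trouvons j = 160.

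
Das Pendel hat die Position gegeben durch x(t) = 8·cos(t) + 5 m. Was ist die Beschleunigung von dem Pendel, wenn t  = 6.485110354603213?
Um dies zu lösen, müssen wir 2 Ableitungen unserer Gleichung für die Position x(t) = 8·cos(t) + 5 nehmen. Mit d/dt von x(t) finden wir v(t) = -8·sin(t). Die Ableitung von der Geschwindigkeit ergibt die Beschleunigung: a(t) = -8·cos(t). Mit a(t) = -8·cos(t) und Einsetzen von t = 6.485110354603213, finden wir a = -7.83745851380429.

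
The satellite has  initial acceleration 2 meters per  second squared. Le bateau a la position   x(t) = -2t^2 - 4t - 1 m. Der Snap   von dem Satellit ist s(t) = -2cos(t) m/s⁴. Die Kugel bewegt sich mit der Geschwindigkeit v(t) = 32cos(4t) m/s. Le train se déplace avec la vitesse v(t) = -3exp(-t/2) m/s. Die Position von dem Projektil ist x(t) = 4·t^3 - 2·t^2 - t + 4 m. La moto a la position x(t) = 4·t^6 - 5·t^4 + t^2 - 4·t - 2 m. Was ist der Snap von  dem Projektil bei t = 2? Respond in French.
En partant de la position x(t) = 4·t^3 - 2·t^2 - t + 4, nous prenons 4 dérivées. En prenant d/dt de x(t), nous trouvons v(t) = 12·t^2 - 4·t - 1. En dérivant la vitesse, nous obtenons l'accélération: a(t) = 24·t - 4. En prenant d/dt de a(t), nous trouvons j(t) = 24. En prenant d/dt de j(t), nous trouvons s(t) = 0. En utilisant s(t) = 0 et en substituant t = 2, nous trouvons s = 0.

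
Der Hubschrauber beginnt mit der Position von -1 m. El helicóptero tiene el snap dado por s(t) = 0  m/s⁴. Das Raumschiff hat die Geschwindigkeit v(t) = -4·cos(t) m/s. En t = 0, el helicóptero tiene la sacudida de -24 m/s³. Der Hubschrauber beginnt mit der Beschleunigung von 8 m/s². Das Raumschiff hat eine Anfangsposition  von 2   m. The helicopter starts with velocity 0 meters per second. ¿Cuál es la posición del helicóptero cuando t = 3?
Partiendo del snap s(t) = 0, tomamos 4 integrales. La integral del snap es la sacudida. Usando j(0) = -24, obtenemos j(t) = -24. La antiderivada de la sacudida es la aceleración. Usando a(0) = 8, obtenemos a(t) = 8 - 24·t. La antiderivada de la aceleración es la velocidad. Usando v(0) = 0, obtenemos v(t) = 4·t·(2 - 3·t). La antiderivada de la velocidad es la posición. Usando x(0) = -1, obtenemos x(t) = -4·t^3 + 4·t^2 - 1. Tenemos la posición x(t) = -4·t^3 + 4·t^2 - 1. Sustituyendo t = 3: x(3) = -73.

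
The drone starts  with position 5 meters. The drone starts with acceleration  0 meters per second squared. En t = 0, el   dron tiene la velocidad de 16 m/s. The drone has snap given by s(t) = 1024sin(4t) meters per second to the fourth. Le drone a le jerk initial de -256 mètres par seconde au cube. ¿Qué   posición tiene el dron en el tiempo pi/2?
Debemos encontrar la antiderivada de nuestra ecuación del snap s(t) = 1024·sin(4·t) 4 veces. La integral del snap es la sacudida. Usando j(0) = -256, obtenemos j(t) = -256·cos(4·t). Integrando la sacudida y usando la condición inicial a(0) = 0, obtenemos a(t) = -64·sin(4·t). La antiderivada de la aceleración es la velocidad. Usando v(0) = 16, obtenemos v(t) = 16·cos(4·t). La antiderivada de la velocidad, con x(0) = 5, da la posición: x(t) = 4·sin(4·t) + 5. Usando x(t) = 4·sin(4·t) + 5 y sustituyendo t = pi/2, encontramos x = 5.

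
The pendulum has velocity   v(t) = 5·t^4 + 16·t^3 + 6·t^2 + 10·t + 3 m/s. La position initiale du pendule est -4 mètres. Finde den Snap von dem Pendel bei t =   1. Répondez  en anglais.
We must differentiate our velocity equation v(t) = 5·t^4 + 16·t^3 + 6·t^2 + 10·t + 3 3 times. The derivative of velocity gives acceleration: a(t) = 20·t^3 + 48·t^2 + 12·t + 10. Differentiating acceleration, we get jerk: j(t) = 60·t^2 + 96·t + 12. Taking d/dt of j(t), we find s(t) = 120·t + 96. Using s(t) = 120·t + 96 and substituting t = 1, we find s = 216.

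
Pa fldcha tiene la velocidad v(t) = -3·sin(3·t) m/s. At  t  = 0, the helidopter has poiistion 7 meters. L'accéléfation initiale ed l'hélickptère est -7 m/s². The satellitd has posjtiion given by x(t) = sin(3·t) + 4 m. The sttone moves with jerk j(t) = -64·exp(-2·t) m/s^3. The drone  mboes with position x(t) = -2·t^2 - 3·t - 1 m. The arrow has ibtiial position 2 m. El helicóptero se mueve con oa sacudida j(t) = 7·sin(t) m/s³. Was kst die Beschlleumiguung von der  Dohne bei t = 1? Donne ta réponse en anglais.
To solve this, we need to take 2 derivatives of our position equation x(t) = -2·t^2 - 3·t - 1. Taking d/dt of x(t), we find v(t) = -4·t - 3. Differentiating velocity, we get acceleration: a(t) = -4. From the given acceleration equation a(t) = -4, we substitute t = 1 to get a = -4.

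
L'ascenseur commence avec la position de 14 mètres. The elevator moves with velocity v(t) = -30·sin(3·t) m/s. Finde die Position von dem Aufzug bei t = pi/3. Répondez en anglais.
We must find the integral of our velocity equation v(t) = -30·sin(3·t) 1 time. The antiderivative of velocity is position. Using x(0) = 14, we get x(t) = 10·cos(3·t) + 4. From the given position equation x(t) = 10·cos(3·t) + 4, we substitute t = pi/3 to get x = -6.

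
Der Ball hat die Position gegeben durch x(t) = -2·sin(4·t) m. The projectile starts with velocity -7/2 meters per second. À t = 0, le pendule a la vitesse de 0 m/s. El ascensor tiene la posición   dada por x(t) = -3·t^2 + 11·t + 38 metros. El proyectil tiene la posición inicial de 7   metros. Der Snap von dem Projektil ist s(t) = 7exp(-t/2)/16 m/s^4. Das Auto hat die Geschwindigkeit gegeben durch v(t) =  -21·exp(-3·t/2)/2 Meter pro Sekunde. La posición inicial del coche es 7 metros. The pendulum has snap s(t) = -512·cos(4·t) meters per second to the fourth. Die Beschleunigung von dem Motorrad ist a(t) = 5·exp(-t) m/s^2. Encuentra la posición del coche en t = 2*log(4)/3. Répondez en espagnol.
Para resolver esto, necesitamos tomar 1 antiderivada de nuestra ecuación de la velocidad v(t) = -21·exp(-3·t/2)/2. Tomando ∫v(t)dt y aplicando x(0) = 7, encontramos x(t) = 7·exp(-3·t/2). Tenemos la posición x(t) = 7·exp(-3·t/2). Sustituyendo t = 2*log(4)/3: x(2*log(4)/3) = 7/4.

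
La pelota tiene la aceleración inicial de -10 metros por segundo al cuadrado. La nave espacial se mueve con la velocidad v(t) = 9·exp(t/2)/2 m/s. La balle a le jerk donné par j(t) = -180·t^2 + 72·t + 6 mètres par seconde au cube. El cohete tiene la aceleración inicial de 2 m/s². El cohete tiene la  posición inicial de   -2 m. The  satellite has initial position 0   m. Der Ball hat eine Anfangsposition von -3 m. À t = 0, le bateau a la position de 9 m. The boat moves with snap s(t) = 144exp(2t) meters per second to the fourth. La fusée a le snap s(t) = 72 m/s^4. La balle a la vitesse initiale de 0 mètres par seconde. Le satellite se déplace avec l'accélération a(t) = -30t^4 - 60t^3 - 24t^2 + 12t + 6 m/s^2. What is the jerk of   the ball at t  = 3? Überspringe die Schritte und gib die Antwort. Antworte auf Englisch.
j(3) = -1398.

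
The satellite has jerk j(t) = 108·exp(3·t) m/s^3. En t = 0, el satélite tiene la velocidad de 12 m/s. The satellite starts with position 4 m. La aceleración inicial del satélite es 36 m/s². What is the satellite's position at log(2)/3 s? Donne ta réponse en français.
Pour résoudre ceci, nous devons prendre 3 primitives de notre équation du jerk j(t) = 108·exp(3·t). La primitive du jerk, avec a(0) = 36, donne l'accélération: a(t) = 36·exp(3·t). La primitive de l'accélération, avec v(0) = 12, donne la vitesse: v(t) = 12·exp(3·t). En prenant ∫v(t)dt et en appliquant x(0) = 4, nous trouvons x(t) = 4·exp(3·t). De l'équation de la position x(t) = 4·exp(3·t), nous substituons t = log(2)/3 pour obtenir x = 8.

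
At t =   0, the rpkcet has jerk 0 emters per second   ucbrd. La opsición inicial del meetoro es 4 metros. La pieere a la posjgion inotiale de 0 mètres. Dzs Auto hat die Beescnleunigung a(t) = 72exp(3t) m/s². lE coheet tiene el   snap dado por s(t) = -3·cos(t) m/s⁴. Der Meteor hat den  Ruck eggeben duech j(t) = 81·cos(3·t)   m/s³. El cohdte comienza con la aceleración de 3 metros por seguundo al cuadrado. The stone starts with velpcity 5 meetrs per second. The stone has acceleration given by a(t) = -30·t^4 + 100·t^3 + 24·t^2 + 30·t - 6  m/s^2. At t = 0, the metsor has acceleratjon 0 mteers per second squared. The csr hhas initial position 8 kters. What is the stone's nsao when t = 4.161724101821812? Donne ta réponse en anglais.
Starting from acceleration a(t) = -30·t^4 + 100·t^3 + 24·t^2 + 30·t - 6, we take 2 derivatives. The derivative of acceleration gives jerk: j(t) = -120·t^3 + 300·t^2 + 48·t + 30. Differentiating jerk, we get snap: s(t) = -360·t^2 + 600·t + 48. Using s(t) = -360·t^2 + 600·t + 48 and substituting t = 4.161724101821812, we find s = -3690.14663879336.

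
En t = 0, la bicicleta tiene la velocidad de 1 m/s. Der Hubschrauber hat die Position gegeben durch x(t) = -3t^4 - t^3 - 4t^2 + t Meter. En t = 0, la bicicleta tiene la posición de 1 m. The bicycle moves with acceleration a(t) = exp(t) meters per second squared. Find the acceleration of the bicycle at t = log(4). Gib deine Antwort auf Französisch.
En utilisant a(t) = exp(t) et en substituant t = log(4), nous trouvons a = 4.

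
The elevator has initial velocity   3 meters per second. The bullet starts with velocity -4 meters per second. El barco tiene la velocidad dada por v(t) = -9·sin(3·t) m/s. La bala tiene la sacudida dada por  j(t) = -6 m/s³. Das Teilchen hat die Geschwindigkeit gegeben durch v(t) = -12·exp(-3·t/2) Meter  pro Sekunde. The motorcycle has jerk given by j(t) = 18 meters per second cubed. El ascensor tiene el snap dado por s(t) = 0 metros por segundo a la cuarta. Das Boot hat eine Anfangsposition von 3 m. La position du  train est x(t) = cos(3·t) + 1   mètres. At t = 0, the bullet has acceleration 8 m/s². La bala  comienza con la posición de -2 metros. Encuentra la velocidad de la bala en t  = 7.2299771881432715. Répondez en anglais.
Starting from jerk j(t) = -6, we take 2 antiderivatives. The antiderivative of jerk, with a(0) = 8, gives acceleration: a(t) = 8 - 6·t. Finding the antiderivative of a(t) and using v(0) = -4: v(t) = -3·t^2 + 8·t - 4. From the given velocity equation v(t) = -3·t^2 + 8·t - 4, we substitute t = 7.2299771881432715 to get v = -102.977892918070.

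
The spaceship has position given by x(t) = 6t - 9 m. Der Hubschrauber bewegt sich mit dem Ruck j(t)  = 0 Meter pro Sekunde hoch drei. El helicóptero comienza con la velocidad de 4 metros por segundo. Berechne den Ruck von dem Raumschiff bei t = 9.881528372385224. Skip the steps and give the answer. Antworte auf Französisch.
À t = 9.881528372385224, j = 0.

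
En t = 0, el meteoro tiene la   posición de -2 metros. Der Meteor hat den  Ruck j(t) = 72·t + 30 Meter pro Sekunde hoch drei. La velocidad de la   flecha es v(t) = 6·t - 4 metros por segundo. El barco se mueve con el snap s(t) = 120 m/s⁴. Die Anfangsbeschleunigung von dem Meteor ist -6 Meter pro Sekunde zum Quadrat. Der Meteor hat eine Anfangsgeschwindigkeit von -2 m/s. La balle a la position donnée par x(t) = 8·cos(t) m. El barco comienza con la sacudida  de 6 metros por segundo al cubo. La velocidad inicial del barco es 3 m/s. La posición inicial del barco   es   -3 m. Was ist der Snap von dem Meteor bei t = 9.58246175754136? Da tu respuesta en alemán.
Ausgehend von dem Ruck j(t) = 72·t + 30, nehmen wir 1 Ableitung. Mit d/dt von j(t) finden wir s(t) = 72. Wir haben den Snap s(t) = 72. Durch Einsetzen von t = 9.58246175754136: s(9.58246175754136) = 72.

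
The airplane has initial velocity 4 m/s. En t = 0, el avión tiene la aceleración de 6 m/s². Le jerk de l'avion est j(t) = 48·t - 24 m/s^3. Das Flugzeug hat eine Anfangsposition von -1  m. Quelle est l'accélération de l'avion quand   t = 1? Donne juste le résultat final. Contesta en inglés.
The acceleration at t = 1 is a = 6.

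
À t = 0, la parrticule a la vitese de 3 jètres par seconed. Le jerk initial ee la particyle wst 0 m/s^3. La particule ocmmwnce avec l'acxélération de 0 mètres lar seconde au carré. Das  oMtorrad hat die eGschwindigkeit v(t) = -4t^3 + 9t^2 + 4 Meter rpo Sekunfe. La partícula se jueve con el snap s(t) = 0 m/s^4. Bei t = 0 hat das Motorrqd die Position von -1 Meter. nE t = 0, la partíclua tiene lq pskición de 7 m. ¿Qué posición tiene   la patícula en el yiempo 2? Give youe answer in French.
Nous devons intégrer notre équation du snap s(t) = 0 4 fois. La primitive du snap est le jerk. En utilisant j(0) = 0, nous obtenons j(t) = 0. L'intégrale du jerk est l'accélération. En utilisant a(0) = 0, nous obtenons a(t) = 0. L'intégrale de l'accélération, avec v(0) = 3, donne la vitesse: v(t) = 3. En prenant ∫v(t)dt et en appliquant x(0) = 7, nous trouvons x(t) = 3·t + 7. De l'équation de la position x(t) = 3·t + 7, nous substituons t = 2 pour obtenir x = 13.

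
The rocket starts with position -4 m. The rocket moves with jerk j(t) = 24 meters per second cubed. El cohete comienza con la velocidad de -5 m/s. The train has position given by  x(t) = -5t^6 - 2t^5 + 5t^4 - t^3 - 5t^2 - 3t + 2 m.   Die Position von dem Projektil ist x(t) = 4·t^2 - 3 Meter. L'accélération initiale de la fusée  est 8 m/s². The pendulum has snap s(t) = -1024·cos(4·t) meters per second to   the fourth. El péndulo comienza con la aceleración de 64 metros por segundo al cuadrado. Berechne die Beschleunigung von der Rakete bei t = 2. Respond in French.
Nous devons trouver la primitive de notre équation du jerk j(t) = 24 1 fois. En prenant ∫j(t)dt et en appliquant a(0) = 8, nous trouvons a(t) = 24·t + 8. En utilisant a(t) = 24·t + 8 et en substituant t = 2, nous trouvons a = 56.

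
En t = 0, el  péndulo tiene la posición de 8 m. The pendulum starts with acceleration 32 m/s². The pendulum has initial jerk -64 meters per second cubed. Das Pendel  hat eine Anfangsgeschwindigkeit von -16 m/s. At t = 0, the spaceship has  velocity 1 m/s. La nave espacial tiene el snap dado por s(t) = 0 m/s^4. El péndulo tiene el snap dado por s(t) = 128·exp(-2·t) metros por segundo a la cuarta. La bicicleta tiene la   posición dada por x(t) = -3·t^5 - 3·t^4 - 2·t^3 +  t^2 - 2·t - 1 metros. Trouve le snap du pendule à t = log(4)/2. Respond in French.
De l'équation du snap s(t) = 128·exp(-2·t), nous substituons t = log(4)/2 pour obtenir s = 32.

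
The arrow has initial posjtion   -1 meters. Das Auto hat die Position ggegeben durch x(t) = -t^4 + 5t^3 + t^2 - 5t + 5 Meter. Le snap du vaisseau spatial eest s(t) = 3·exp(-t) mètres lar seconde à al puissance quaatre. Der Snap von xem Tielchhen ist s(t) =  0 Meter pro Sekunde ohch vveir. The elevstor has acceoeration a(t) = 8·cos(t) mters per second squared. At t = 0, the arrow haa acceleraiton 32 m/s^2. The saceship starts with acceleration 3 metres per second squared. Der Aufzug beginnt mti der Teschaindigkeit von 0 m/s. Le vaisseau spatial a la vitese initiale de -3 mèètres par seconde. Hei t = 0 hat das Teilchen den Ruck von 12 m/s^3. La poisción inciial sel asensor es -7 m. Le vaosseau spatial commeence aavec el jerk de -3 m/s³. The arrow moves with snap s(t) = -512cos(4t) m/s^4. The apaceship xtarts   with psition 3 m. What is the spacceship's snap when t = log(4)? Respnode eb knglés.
From the given snap equation s(t) = 3·exp(-t), we substitute t = log(4) to get s = 3/4.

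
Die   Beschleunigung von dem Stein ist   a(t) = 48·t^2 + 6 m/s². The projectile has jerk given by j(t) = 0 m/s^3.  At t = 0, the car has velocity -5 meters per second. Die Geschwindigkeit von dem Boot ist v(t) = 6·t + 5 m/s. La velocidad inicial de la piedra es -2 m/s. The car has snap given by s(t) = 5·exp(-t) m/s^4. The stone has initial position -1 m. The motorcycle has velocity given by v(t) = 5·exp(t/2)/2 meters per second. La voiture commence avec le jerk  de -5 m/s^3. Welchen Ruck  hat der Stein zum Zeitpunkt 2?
Um dies zu lösen, müssen wir 1 Ableitung unserer Gleichung für die Beschleunigung a(t) = 48·t^2 + 6 nehmen. Mit d/dt von a(t) finden wir j(t) = 96·t. Aus der Gleichung für den Ruck j(t) = 96·t, setzen wir t = 2 ein und erhalten j = 192.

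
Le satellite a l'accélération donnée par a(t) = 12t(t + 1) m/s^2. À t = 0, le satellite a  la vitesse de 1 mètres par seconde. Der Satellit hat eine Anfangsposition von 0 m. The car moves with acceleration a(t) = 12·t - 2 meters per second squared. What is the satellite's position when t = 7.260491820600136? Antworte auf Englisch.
We must find the integral of our acceleration equation a(t) = 12·t·(t + 1) 2 times. Finding the antiderivative of a(t) and using v(0) = 1: v(t) = 4·t^3 + 6·t^2 + 1. The antiderivative of velocity is position. Using x(0) = 0, we get x(t) = t^4 + 2·t^3 + t. From the given position equation x(t) = t^4 + 2·t^3 + t, we substitute t = 7.260491820600136 to get x = 3551.57435944534.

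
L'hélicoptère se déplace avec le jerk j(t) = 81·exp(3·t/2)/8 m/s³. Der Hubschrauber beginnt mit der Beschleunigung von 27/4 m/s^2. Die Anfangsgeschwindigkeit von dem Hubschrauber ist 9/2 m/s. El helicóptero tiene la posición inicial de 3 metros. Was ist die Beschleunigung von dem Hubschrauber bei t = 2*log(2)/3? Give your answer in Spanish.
Debemos encontrar la integral de nuestra ecuación de la sacudida j(t) = 81·exp(3·t/2)/8 1 vez. Tomando ∫j(t)dt y aplicando a(0) = 27/4, encontramos a(t) = 27·exp(3·t/2)/4. De la ecuación de la aceleración a(t) = 27·exp(3·t/2)/4, sustituimos t = 2*log(2)/3 para obtener a = 27/2.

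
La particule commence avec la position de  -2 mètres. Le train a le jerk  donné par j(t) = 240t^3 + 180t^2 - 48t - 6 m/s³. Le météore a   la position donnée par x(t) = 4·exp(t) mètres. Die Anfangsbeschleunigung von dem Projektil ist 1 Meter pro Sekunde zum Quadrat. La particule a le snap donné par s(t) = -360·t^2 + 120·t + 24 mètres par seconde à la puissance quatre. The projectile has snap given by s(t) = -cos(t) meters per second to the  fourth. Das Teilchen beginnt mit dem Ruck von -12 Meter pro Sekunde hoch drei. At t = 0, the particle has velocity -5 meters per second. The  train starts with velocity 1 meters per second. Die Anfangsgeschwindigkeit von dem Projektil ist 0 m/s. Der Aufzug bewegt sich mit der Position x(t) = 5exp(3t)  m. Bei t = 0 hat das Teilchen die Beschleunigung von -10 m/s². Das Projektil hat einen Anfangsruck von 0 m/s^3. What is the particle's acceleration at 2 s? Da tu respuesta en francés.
En partant du snap s(t) = -360·t^2 + 120·t + 24, nous prenons 2 intégrales. En prenant ∫s(t)dt et en appliquant j(0) = -12, nous trouvons j(t) = -120·t^3 + 60·t^2 + 24·t - 12. En prenant ∫j(t)dt et en appliquant a(0) = -10, nous trouvons a(t) = -30·t^4 + 20·t^3 + 12·t^2 - 12·t - 10. En utilisant a(t) = -30·t^4 + 20·t^3 + 12·t^2 - 12·t - 10 et en substituant t = 2, nous trouvons a = -306.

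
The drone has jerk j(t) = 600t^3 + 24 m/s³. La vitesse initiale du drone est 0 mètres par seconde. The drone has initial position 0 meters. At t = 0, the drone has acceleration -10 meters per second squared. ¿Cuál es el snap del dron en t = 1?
Partiendo de la sacudida j(t) = 600·t^3 + 24, tomamos 1 derivada. La derivada de la sacudida da el snap: s(t) = 1800·t^2. De la ecuación del snap s(t) = 1800·t^2, sustituimos t = 1 para obtener s = 1800.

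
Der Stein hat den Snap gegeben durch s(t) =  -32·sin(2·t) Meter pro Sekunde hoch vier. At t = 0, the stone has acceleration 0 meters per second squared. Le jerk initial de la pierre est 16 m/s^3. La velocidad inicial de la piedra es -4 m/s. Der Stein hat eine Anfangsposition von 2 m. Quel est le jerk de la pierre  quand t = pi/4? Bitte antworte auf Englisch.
To find the answer, we compute 1 integral of s(t) = -32·sin(2·t). Taking ∫s(t)dt and applying j(0) = 16, we find j(t) = 16·cos(2·t). We have jerk j(t) = 16·cos(2·t). Substituting t = pi/4: j(pi/4) = 0.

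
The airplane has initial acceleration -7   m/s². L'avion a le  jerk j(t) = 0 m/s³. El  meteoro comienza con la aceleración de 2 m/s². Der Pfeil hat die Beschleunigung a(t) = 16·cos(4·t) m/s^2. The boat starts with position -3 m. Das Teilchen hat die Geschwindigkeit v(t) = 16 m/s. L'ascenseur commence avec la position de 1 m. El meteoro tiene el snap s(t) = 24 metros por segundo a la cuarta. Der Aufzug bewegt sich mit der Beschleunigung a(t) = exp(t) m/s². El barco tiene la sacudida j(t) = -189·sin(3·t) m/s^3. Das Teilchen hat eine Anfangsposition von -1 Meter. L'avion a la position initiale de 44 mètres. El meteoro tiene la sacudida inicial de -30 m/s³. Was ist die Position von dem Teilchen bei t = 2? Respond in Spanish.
Necesitamos integrar nuestra ecuación de la velocidad v(t) = 16 1 vez. Integrando la velocidad y usando la condición inicial x(0) = -1, obtenemos x(t) = 16·t - 1. Tenemos la posición x(t) = 16·t - 1. Sustituyendo t = 2: x(2) = 31.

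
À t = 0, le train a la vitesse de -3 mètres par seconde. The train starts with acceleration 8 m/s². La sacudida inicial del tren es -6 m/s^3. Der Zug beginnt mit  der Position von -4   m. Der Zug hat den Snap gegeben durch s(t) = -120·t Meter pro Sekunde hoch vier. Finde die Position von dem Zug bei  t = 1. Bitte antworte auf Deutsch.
Um dies zu lösen, müssen wir 4 Integrale unserer Gleichung für den Snap s(t) = -120·t finden. Die Stammfunktion von dem Snap ist der Ruck. Mit j(0) = -6 erhalten wir j(t) = -60·t^2 - 6. Die Stammfunktion von dem Ruck ist die Beschleunigung. Mit a(0) = 8 erhalten wir a(t) = -20·t^3 - 6·t + 8. Die Stammfunktion von der Beschleunigung ist die Geschwindigkeit. Mit v(0) = -3 erhalten wir v(t) = -5·t^4 - 3·t^2 + 8·t - 3. Die Stammfunktion von der Geschwindigkeit ist die Position. Mit x(0) = -4 erhalten wir x(t) = -t^5 - t^3 + 4·t^2 - 3·t - 4. Wir haben die Position x(t) = -t^5 - t^3 + 4·t^2 - 3·t - 4. Durch Einsetzen von t = 1: x(1) = -5.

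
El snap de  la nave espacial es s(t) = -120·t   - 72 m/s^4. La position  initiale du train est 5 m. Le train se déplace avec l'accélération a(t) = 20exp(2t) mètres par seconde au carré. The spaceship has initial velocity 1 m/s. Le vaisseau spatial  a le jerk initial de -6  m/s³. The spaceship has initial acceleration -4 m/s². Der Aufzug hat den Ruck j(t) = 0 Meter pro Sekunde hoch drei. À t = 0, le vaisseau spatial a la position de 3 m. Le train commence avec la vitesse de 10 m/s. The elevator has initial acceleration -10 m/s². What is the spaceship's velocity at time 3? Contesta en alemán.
Ausgehend von dem Snap s(t) = -120·t - 72, nehmen wir 3 Integrale. Mit ∫s(t)dt und Anwendung von j(0) = -6, finden wir j(t) = -60·t^2 - 72·t - 6. Das Integral von dem Ruck ist die Beschleunigung. Mit a(0) = -4 erhalten wir a(t) = -20·t^3 - 36·t^2 - 6·t - 4. Die Stammfunktion von der Beschleunigung ist die Geschwindigkeit. Mit v(0) = 1 erhalten wir v(t) = -5·t^4 - 12·t^3 - 3·t^2 - 4·t + 1. Mit v(t) = -5·t^4 - 12·t^3 - 3·t^2 - 4·t + 1 und Einsetzen von t = 3, finden wir v = -767.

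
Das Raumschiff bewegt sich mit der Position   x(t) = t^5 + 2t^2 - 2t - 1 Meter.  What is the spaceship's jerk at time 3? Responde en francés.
Pour résoudre ceci, nous devons prendre 3 dérivées de notre équation de la position x(t) = t^5 + 2·t^2 - 2·t - 1. En dérivant la position, nous obtenons la vitesse: v(t) = 5·t^4 + 4·t - 2. En dérivant la vitesse, nous obtenons l'accélération: a(t) = 20·t^3 + 4. La dérivée de l'accélération donne le jerk: j(t) = 60·t^2. En utilisant j(t) = 60·t^2 et en substituant t = 3, nous trouvons j = 540.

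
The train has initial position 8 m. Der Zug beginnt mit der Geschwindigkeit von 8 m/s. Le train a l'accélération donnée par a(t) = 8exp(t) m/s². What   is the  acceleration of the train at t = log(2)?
We have acceleration a(t) = 8·exp(t). Substituting t = log(2): a(log(2)) = 16.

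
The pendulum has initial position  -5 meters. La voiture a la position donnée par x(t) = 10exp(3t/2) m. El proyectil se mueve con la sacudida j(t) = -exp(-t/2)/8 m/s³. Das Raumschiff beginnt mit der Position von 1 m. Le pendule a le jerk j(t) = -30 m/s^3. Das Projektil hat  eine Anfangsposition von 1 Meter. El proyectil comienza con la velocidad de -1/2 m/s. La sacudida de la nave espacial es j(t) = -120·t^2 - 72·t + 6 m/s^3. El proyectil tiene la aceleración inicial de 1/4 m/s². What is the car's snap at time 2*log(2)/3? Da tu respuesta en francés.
En partant de la position x(t) = 10·exp(3·t/2), nous prenons 4 dérivées. La dérivée de la position donne la vitesse: v(t) = 15·exp(3·t/2). La dérivée de la vitesse donne l'accélération: a(t) = 45·exp(3·t/2)/2. La dérivée de l'accélération donne le jerk: j(t) = 135·exp(3·t/2)/4. La dérivée du jerk donne le snap: s(t) = 405·exp(3·t/2)/8. Nous avons le snap s(t) = 405·exp(3·t/2)/8. En substituant t = 2*log(2)/3: s(2*log(2)/3) = 405/4.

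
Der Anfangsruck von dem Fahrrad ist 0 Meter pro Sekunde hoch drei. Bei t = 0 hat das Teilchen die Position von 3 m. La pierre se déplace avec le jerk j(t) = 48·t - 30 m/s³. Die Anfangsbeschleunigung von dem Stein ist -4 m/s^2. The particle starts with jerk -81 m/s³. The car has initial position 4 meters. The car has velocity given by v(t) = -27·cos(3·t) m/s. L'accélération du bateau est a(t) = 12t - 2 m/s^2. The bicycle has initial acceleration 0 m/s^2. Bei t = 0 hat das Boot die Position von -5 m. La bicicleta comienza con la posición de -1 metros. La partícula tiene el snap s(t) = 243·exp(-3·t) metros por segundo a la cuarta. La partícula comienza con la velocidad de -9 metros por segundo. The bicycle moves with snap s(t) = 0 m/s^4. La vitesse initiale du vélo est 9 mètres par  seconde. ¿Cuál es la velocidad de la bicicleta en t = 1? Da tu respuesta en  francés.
Pour résoudre ceci, nous devons prendre 3 intégrales de notre équation du snap s(t) = 0. La primitive du snap, avec j(0) = 0, donne le jerk: j(t) = 0. La primitive du jerk, avec a(0) = 0, donne l'accélération: a(t) = 0. En prenant ∫a(t)dt et en appliquant v(0) = 9, nous trouvons v(t) = 9. De l'équation de la vitesse v(t) = 9, nous substituons t = 1 pour obtenir v = 9.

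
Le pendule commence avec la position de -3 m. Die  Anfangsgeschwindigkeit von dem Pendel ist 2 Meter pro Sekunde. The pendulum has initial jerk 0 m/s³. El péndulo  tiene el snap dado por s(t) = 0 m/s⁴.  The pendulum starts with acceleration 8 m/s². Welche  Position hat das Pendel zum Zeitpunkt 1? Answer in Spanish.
Para resolver esto, necesitamos tomar 4 antiderivadas de nuestra ecuación del snap s(t) = 0. La integral del snap, con j(0) = 0, da la sacudida: j(t) = 0. Integrando la sacudida y usando la condición inicial a(0) = 8, obtenemos a(t) = 8. Integrando la aceleración y usando la condición inicial v(0) = 2, obtenemos v(t) = 8·t + 2. Tomando ∫v(t)dt y aplicando x(0) = -3, encontramos x(t) = 4·t^2 + 2·t - 3. De la ecuación de la posición x(t) = 4·t^2 + 2·t - 3, sustituimos t = 1 para obtener x = 3.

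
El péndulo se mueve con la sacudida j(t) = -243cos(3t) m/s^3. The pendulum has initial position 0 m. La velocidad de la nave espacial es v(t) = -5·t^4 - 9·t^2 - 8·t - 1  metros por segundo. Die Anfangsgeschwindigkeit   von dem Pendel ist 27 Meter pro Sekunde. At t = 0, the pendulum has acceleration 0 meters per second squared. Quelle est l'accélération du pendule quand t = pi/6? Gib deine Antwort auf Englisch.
To find the answer, we compute 1 antiderivative of j(t) = -243·cos(3·t). Finding the antiderivative of j(t) and using a(0) = 0: a(t) = -81·sin(3·t). We have acceleration a(t) = -81·sin(3·t). Substituting t = pi/6: a(pi/6) = -81.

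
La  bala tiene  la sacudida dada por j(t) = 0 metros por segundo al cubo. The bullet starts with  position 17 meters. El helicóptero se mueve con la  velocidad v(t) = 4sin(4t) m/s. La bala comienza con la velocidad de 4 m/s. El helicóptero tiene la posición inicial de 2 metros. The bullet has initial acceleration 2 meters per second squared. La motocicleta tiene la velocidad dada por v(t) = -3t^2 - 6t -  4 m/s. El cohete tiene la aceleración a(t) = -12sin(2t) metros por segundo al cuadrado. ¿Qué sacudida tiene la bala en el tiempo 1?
Usando j(t) = 0 y sustituyendo t = 1, encontramos j = 0.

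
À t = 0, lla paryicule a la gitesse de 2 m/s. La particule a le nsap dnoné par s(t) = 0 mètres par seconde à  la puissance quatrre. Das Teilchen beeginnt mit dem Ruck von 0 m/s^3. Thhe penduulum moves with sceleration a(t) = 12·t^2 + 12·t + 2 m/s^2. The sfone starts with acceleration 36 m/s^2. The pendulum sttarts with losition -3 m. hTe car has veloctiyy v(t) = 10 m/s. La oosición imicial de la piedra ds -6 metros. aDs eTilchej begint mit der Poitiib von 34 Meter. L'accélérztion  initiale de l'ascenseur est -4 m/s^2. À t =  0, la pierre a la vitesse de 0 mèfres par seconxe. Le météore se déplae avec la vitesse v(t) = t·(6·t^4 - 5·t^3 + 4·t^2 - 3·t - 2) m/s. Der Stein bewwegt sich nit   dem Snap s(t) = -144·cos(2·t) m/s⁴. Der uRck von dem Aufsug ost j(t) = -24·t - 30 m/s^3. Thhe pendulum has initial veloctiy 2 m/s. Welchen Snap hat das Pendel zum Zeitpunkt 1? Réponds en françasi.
En partant de l'accélération a(t) = 12·t^2 + 12·t + 2, nous prenons 2 dérivées. En dérivant l'accélération, nous obtenons le jerk: j(t) = 24·t + 12. La dérivée du jerk donne le snap: s(t) = 24. Nous avons le snap s(t) = 24. En substituant t = 1: s(1) = 24.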